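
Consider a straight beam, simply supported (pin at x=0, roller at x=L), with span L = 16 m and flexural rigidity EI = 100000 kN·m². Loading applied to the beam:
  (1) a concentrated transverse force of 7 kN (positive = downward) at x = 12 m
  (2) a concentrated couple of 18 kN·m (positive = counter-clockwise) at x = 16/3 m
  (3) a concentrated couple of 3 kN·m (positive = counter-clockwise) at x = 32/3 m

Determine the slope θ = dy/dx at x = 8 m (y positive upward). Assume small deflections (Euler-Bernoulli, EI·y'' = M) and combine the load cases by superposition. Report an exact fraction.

θ(8) = -7/75000 rad

Load 1 — point force P=7 kN at a=12 m (b=L-a=4):
  θ_1 = -Pb(L²-b²-3x²)/(6LEI)  [x≤a] = -7·4·(16²-4²-3·8²)/(6·16·100000) = -7/50000 rad
Load 2 — applied couple M₀=18 kN·m at a=16/3 m (b=L-a=32/3):
  θ_2 = (M₀x²/(2L)-M₀(x-a)+C₁)/EI  [x>a] with C₁=M₀(3b²-L²)/(6L)=16 = (18·8²/(2·16)-18·(8-(16/3))+16)/100000 = 1/25000 rad
Load 3 — applied couple M₀=3 kN·m at a=32/3 m (b=L-a=16/3):
  θ_3 = (M₀x²/(2L)+C₁)/EI  [x≤a] with C₁=M₀(3b²-L²)/(6L)=-16/3 = (3·8²/(2·16)+(-16/3))/100000 = 1/150000 rad
Superposition: θ = Σ θ_i = -7/75000 rad ≈ -0.000093 rad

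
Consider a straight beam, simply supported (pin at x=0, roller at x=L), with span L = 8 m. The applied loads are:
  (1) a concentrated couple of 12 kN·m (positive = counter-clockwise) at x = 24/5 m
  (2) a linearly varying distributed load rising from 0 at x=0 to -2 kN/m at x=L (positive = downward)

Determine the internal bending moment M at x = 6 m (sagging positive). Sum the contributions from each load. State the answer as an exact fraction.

M(6) = -10 kN·m

Load 1 — applied couple M₀=12 kN·m at a=24/5 m (b=L-a=16/5):
  M_1 = M₀x/L - M₀  [x>a] = 12·6/8 - 12 = -3 kN·m
Load 2 — triangular load w₀=-2 kN/m (0→w₀ over full span):
  M_2 = w₀Lx/6 - w₀x³/(6L) = (-2)·8·6/6 - (-2)·6³/(6·8) = -7 kN·m
Superposition: M = Σ M_i = -10 kN·m ≈ -10.000000 kN·m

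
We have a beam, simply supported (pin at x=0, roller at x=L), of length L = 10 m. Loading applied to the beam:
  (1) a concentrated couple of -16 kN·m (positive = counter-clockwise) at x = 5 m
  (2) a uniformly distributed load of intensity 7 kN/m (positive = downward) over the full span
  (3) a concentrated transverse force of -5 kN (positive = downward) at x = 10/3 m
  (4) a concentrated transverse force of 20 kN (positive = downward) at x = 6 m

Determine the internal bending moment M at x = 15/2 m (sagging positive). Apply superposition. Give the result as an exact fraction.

M(15/2) = 2291/24 kN·m

Load 1 — applied couple M₀=-16 kN·m at a=5 m (b=L-a=5):
  M_1 = M₀x/L - M₀  [x>a] = (-16)·(15/2)/10 - (-16) = 4 kN·m
Load 2 — uniform load w=7 kN/m over full span:
  M_2 = wx(L-x)/2 = 7·(15/2)·(10-(15/2))/2 = 525/8 kN·m
Load 3 — point force P=-5 kN at a=10/3 m (b=L-a=20/3):
  M_3 = Pa(L-x)/L  [x>a] = (-5)·(10/3)·(10-(15/2))/10 = -25/6 kN·m
Load 4 — point force P=20 kN at a=6 m (b=L-a=4):
  M_4 = Pa(L-x)/L  [x>a] = 20·6·(10-(15/2))/10 = 30 kN·m
Superposition: M = Σ M_i = 2291/24 kN·m ≈ 95.458333 kN·m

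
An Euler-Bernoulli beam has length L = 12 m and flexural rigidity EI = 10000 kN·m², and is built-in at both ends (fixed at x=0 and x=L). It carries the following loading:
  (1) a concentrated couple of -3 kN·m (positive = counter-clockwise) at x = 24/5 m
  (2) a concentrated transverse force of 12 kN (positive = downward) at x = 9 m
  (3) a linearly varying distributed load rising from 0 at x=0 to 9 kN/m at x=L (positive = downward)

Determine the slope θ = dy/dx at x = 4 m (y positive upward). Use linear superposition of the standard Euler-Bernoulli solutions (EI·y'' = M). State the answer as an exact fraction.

Load 1 — applied couple M₀=-3 kN·m at a=24/5 m (b=L-a=36/5):
  θ_1 = (R_Ax²/2 - M_Ax)/EI  [x≤a] with R_A=-9/25, M_A=-9/25 = ((-9/25)·4²/2 - (-9/25)·4)/10000 = -9/62500 rad
Load 2 — point force P=12 kN at a=9 m (b=L-a=3):
  θ_2 = -Pb²x(2aL-(3a+b)x)/(2L³EI)  [x≤a] = -12·3²·4·(2·9·12-(3·9+3)·4)/(2·12³·10000) = -3/2500 rad
Load 3 — triangular load w₀=9 kN/m (0→w₀ over full span):
  θ_3 = -w₀(2x(L-x)(L-2x)(x+2L)+x²(L-x)²)/(120LEI) = -9·(2·4·(12-4)·(12-2·4)·(4+2·12)+4²·(12-4)²)/(120·12·10000) = -16/3125 rad
Superposition: θ = Σ θ_i = -101/15625 rad ≈ -0.006464 rad

θ(4) = -101/15625 rad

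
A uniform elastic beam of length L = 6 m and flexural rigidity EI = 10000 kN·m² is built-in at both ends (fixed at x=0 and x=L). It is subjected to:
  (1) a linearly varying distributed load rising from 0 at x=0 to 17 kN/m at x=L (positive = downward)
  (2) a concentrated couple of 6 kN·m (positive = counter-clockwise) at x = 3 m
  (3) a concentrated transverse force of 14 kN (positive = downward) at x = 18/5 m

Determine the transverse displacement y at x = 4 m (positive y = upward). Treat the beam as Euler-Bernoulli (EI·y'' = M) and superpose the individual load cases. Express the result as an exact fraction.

Load 1 — triangular load w₀=17 kN/m (0→w₀ over full span):
  y_1 = -w₀x²(L-x)²(x+2L)/(120LEI) = -17·4²·(6-4)²·(4+2·6)/(120·6·10000) = -68/28125 m
Load 2 — applied couple M₀=6 kN·m at a=3 m (b=L-a=3):
  y_2 = (R_Ax³/6 - M_Ax²/2 - M₀(x-a)²/2)/EI  [x>a] with R_A=3/2, M_A=3/2 = ((3/2)·4³/6 - (3/2)·4²/2 - 6·(4-3)²/2)/10000 = 1/10000 m
Load 3 — point force P=14 kN at a=18/5 m (b=L-a=12/5):
  y_3 = -Pa²(L-x)²(3bL-(3b+a)(L-x))/(6L³EI)  [x>a] = -14·(18/5)²·(6-4)²·(3·(12/5)·6-(3·(12/5)+(18/5))·(6-4))/(6·6³·10000) = -189/156250 m
Superposition: y = Σ y_i = -39683/11250000 m ≈ -0.003527 m

y(4) = -39683/11250000 m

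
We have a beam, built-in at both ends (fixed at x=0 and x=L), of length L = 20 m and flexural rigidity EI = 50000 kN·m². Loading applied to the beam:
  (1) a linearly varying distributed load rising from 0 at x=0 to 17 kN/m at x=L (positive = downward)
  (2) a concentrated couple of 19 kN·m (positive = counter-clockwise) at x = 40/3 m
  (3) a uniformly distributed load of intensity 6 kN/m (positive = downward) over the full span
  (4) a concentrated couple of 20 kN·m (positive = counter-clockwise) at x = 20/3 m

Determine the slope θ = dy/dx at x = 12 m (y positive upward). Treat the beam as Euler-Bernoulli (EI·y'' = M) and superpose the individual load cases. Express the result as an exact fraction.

θ(12) = 1553/187500 rad

Load 1 — triangular load w₀=17 kN/m (0→w₀ over full span):
  θ_1 = -w₀(2x(L-x)(L-2x)(x+2L)+x²(L-x)²)/(120LEI) = -17·(2·12·(20-12)·(20-2·12)·(12+2·20)+12²·(20-12)²)/(120·20·50000) = 68/15625 rad
Load 2 — applied couple M₀=19 kN·m at a=40/3 m (b=L-a=20/3):
  θ_2 = (R_Ax²/2 - M_Ax)/EI  [x≤a] with R_A=19/15, M_A=19/3 = ((19/15)·12²/2 - (19/3)·12)/50000 = 19/62500 rad
Load 3 — uniform load w=6 kN/m over full span:
  θ_3 = -wx(L-x)(L-2x)/(12EI) = -6·12·(20-12)·(20-2·12)/(12·50000) = 12/3125 rad
Load 4 — applied couple M₀=20 kN·m at a=20/3 m (b=L-a=40/3):
  θ_4 = (R_Ax²/2 - M_Ax - M₀(x-a))/EI  [x>a] with R_A=4/3, M_A=0 = ((4/3)·12²/2 - 0·12 - 20·(12-(20/3)))/50000 = -2/9375 rad
Superposition: θ = Σ θ_i = 1553/187500 rad ≈ 0.008283 rad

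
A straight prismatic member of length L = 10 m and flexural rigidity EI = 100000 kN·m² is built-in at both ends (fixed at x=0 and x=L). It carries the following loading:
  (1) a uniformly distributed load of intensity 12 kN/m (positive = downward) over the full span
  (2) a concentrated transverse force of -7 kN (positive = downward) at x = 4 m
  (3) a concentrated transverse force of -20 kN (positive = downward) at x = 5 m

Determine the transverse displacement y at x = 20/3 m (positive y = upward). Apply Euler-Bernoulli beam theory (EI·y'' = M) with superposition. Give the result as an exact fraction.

Load 1 — uniform load w=12 kN/m over full span:
  y_1 = -wx²(L-x)²/(24EI) = -12·(20/3)²·(10-(20/3))²/(24·100000) = -1/405 m
Load 2 — point force P=-7 kN at a=4 m (b=L-a=6):
  y_2 = -Pa²(L-x)²(3bL-(3b+a)(L-x))/(6L³EI)  [x>a] = -(-7)·4²·(10-(20/3))²·(3·6·10-(3·6+4)·(10-(20/3)))/(6·10³·100000) = 56/253125 m
Load 3 — point force P=-20 kN at a=5 m (b=L-a=5):
  y_3 = -Pa²(L-x)²(3bL-(3b+a)(L-x))/(6L³EI)  [x>a] = -(-20)·5²·(10-(20/3))²·(3·5·10-(3·5+5)·(10-(20/3)))/(6·10³·100000) = 1/1296 m
Superposition: y = Σ y_i = -1993/1350000 m ≈ -0.001476 m

y(20/3) = -1993/1350000 m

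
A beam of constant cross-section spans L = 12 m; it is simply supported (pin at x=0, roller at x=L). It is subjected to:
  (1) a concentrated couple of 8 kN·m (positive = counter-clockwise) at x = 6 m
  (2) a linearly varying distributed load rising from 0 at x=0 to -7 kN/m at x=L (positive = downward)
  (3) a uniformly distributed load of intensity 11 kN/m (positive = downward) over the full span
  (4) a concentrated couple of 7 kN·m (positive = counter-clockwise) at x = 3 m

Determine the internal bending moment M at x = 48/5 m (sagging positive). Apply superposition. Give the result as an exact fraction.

Load 1 — applied couple M₀=8 kN·m at a=6 m (b=L-a=6):
  M_1 = M₀x/L - M₀  [x>a] = 8·(48/5)/12 - 8 = -8/5 kN·m
Load 2 — triangular load w₀=-7 kN/m (0→w₀ over full span):
  M_2 = w₀Lx/6 - w₀x³/(6L) = (-7)·12·(48/5)/6 - (-7)·(48/5)³/(6·12) = -6048/125 kN·m
Load 3 — uniform load w=11 kN/m over full span:
  M_3 = wx(L-x)/2 = 11·(48/5)·(12-(48/5))/2 = 3168/25 kN·m
Load 4 — applied couple M₀=7 kN·m at a=3 m (b=L-a=9):
  M_4 = M₀x/L - M₀  [x>a] = 7·(48/5)/12 - 7 = -7/5 kN·m
Superposition: M = Σ M_i = 9417/125 kN·m ≈ 75.336000 kN·m

M(48/5) = 9417/125 kN·m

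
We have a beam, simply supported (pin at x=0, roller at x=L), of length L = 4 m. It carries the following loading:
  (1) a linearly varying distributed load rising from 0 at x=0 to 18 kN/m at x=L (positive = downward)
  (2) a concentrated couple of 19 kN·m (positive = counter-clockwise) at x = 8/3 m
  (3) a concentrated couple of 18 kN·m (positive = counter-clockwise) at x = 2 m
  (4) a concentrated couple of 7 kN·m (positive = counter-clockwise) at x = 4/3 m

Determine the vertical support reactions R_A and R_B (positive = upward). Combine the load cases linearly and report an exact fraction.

R_A = 23 kN, R_B = 13 kN

Load 1 — triangular load w₀=18 kN/m (0→w₀ over full span):
  R_A = w₀L/6 = 18·4/6 = 12 kN
  R_B = w₀L/3 = 18·4/3 = 24 kN
Load 2 — applied couple M₀=19 kN·m at a=8/3 m (b=L-a=4/3):
  R_A = M₀/L = 19/4 kN
  R_B = -M₀/L = -19/4 kN
Load 3 — applied couple M₀=18 kN·m at a=2 m (b=L-a=2):
  R_A = M₀/L = 18/4 = 9/2 kN
  R_B = -M₀/L = -18/4 = -9/2 kN
Load 4 — applied couple M₀=7 kN·m at a=4/3 m (b=L-a=8/3):
  R_A = M₀/L = 7/4 kN
  R_B = -M₀/L = -7/4 kN
Superposition: R_A = 23 kN, R_B = 13 kN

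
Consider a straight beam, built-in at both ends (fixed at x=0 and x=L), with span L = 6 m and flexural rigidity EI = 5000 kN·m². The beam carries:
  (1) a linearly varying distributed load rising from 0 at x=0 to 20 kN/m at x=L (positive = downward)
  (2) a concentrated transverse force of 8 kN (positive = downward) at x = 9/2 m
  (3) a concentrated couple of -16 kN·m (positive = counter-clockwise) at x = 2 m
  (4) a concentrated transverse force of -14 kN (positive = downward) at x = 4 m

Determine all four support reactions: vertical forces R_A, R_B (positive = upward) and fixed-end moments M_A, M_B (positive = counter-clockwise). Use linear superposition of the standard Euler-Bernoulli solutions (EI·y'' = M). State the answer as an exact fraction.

Load 1 — triangular load w₀=20 kN/m (0→w₀ over full span):
  R_A = 3w₀L/20 = 3·20·6/20 = 18 kN
  M_A = w₀L²/30 = 20·6²/30 = 24 kN·m
  R_B = 7w₀L/20 = 7·20·6/20 = 42 kN
  M_B = -w₀L²/20 = -20·6²/20 = -36 kN·m
Load 2 — point force P=8 kN at a=9/2 m (b=L-a=3/2):
  R_A = Pb²(3a+b)/L³ = 8·(3/2)²·(3·(9/2)+(3/2))/6³ = 5/4 kN
  M_A = Pab²/L² = 8·(9/2)·(3/2)²/6² = 9/4 kN·m
  R_B = Pa²(a+3b)/L³ = 8·(9/2)²·((9/2)+3·(3/2))/6³ = 27/4 kN
  M_B = -Pa²b/L² = -8·(9/2)²·(3/2)/6² = -27/4 kN·m
Load 3 — applied couple M₀=-16 kN·m at a=2 m (b=L-a=4):
  R_A = 6M₀ab/L³ = 6·(-16)·2·4/6³ = -32/9 kN
  M_A = M₀b(2a-b)/L² = (-16)·4·(2·2-4)/6² = 0 kN·m
  R_B = -6M₀ab/L³ = -6·(-16)·2·4/6³ = 32/9 kN
  M_B = M₀a(2b-a)/L² = (-16)·2·(2·4-2)/6² = -16/3 kN·m
Load 4 — point force P=-14 kN at a=4 m (b=L-a=2):
  R_A = Pb²(3a+b)/L³ = (-14)·2²·(3·4+2)/6³ = -98/27 kN
  M_A = Pab²/L² = (-14)·4·2²/6² = -56/9 kN·m
  R_B = Pa²(a+3b)/L³ = (-14)·4²·(4+3·2)/6³ = -280/27 kN
  M_B = -Pa²b/L² = -(-14)·4²·2/6² = 112/9 kN·m
Superposition: R_A = 1303/108 kN, M_A = 721/36 kN·m, R_B = 4529/108 kN, M_B = -1283/36 kN·m

R_A = 1303/108 kN, M_A = 721/36 kN·m, R_B = 4529/108 kN, M_B = -1283/36 kN·m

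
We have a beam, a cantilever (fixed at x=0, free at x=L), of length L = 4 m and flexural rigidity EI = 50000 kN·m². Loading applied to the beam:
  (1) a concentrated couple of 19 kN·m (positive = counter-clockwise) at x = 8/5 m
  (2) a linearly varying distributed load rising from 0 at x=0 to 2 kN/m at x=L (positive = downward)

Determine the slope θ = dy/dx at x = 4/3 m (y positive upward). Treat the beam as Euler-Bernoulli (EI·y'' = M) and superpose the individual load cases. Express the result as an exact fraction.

Load 1 — applied couple M₀=19 kN·m at a=8/5 m (b=L-a=12/5):
  θ_1 = M₀x/EI  [x≤a] = 19·(4/3)/50000 = 19/37500 rad
Load 2 — triangular load w₀=2 kN/m (0→w₀ over full span):
  θ_2 = (w₀Lx²/4-w₀L²x/3-w₀x⁴/(24L))/EI = (2·4·(4/3)²/4-2·4²·(4/3)/3-2·(4/3)⁴/(24·4))/50000 = -163/759375 rad
Superposition: θ = Σ θ_i = 887/3037500 rad ≈ 0.000292 rad

θ(4/3) = 887/3037500 rad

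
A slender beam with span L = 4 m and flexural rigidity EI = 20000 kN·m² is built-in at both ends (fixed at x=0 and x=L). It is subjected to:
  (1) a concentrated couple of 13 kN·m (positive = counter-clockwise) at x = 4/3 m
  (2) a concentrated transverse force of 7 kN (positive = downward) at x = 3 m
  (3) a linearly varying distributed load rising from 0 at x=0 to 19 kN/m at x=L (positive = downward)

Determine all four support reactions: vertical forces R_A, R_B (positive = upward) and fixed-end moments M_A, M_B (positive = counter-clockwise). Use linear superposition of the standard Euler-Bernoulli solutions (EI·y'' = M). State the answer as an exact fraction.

R_A = 8077/480 kN, M_A = 2747/240 kN·m, R_B = 13523/480 kN, M_B = -3553/240 kN·m

Load 1 — applied couple M₀=13 kN·m at a=4/3 m (b=L-a=8/3):
  R_A = 6M₀ab/L³ = 6·13·(4/3)·(8/3)/4³ = 13/3 kN
  M_A = M₀b(2a-b)/L² = 13·(8/3)·(2·(4/3)-(8/3))/4² = 0 kN·m
  R_B = -6M₀ab/L³ = -6·13·(4/3)·(8/3)/4³ = -13/3 kN
  M_B = M₀a(2b-a)/L² = 13·(4/3)·(2·(8/3)-(4/3))/4² = 13/3 kN·m
Load 2 — point force P=7 kN at a=3 m (b=L-a=1):
  R_A = Pb²(3a+b)/L³ = 7·1²·(3·3+1)/4³ = 35/32 kN
  M_A = Pab²/L² = 7·3·1²/4² = 21/16 kN·m
  R_B = Pa²(a+3b)/L³ = 7·3²·(3+3·1)/4³ = 189/32 kN
  M_B = -Pa²b/L² = -7·3²·1/4² = -63/16 kN·m
Load 3 — triangular load w₀=19 kN/m (0→w₀ over full span):
  R_A = 3w₀L/20 = 3·19·4/20 = 57/5 kN
  M_A = w₀L²/30 = 19·4²/30 = 152/15 kN·m
  R_B = 7w₀L/20 = 7·19·4/20 = 133/5 kN
  M_B = -w₀L²/20 = -19·4²/20 = -76/5 kN·m
Superposition: R_A = 8077/480 kN, M_A = 2747/240 kN·m, R_B = 13523/480 kN, M_B = -3553/240 kN·m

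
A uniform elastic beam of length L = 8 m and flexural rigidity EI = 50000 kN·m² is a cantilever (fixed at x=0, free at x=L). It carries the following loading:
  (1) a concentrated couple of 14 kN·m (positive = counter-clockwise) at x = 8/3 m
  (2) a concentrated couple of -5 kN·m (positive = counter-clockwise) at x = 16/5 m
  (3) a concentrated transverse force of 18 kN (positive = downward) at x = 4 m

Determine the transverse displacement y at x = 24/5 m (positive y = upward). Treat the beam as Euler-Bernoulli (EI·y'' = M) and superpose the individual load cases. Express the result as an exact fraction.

Load 1 — applied couple M₀=14 kN·m at a=8/3 m (b=L-a=16/3):
  y_1 = M₀a(2x-a)/(2EI)  [x>a] = 14·(8/3)·(2·(24/5)-(8/3))/(2·50000) = 364/140625 m
Load 2 — applied couple M₀=-5 kN·m at a=16/5 m (b=L-a=24/5):
  y_2 = M₀a(2x-a)/(2EI)  [x>a] = (-5)·(16/5)·(2·(24/5)-(16/5))/(2·50000) = -16/15625 m
Load 3 — point force P=18 kN at a=4 m (b=L-a=4):
  y_3 = -Pa²(3x-a)/(6EI)  [x>a] = -18·4²·(3·(24/5)-4)/(6·50000) = -156/15625 m
Superposition: y = Σ y_i = -1184/140625 m ≈ -0.008420 m

y(24/5) = -1184/140625 m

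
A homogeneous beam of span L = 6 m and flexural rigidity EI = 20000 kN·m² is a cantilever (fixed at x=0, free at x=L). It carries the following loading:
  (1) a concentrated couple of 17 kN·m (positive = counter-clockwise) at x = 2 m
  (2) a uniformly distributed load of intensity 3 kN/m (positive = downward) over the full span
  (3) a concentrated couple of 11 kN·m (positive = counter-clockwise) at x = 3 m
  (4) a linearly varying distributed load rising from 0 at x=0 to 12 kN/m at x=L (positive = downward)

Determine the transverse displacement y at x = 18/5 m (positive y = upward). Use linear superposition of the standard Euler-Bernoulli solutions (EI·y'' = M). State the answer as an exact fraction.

y(18/5) = -23015903/625000000 m

Load 1 — applied couple M₀=17 kN·m at a=2 m (b=L-a=4):
  y_1 = M₀a(2x-a)/(2EI)  [x>a] = 17·2·(2·(18/5)-2)/(2·20000) = 221/50000 m
Load 2 — uniform load w=3 kN/m over full span:
  y_2 = -wx²(x²-4Lx+6L²)/(24EI) = -3·(18/5)²·((18/5)²-4·6·(18/5)+6·6²)/(24·20000) = -72171/6250000 m
Load 3 — applied couple M₀=11 kN·m at a=3 m (b=L-a=3):
  y_3 = M₀a(2x-a)/(2EI)  [x>a] = 11·3·(2·(18/5)-3)/(2·20000) = 693/200000 m
Load 4 — triangular load w₀=12 kN/m (0→w₀ over full span):
  y_4 = (w₀Lx³/12-w₀L²x²/6-w₀x⁵/(120L))/EI = (12·6·(18/5)³/12-12·6²·(18/5)²/6-12·(18/5)⁵/(120·6))/20000 = -1295433/39062500 m
Superposition: y = Σ y_i = -23015903/625000000 m ≈ -0.036825 m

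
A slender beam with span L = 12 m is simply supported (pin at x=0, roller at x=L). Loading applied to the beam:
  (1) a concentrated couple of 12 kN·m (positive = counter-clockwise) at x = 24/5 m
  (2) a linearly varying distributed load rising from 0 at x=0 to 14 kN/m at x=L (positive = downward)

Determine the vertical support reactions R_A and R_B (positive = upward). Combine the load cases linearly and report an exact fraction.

Load 1 — applied couple M₀=12 kN·m at a=24/5 m (b=L-a=36/5):
  R_A = M₀/L = 12/12 = 1 kN
  R_B = -M₀/L = -12/12 = -1 kN
Load 2 — triangular load w₀=14 kN/m (0→w₀ over full span):
  R_A = w₀L/6 = 14·12/6 = 28 kN
  R_B = w₀L/3 = 14·12/3 = 56 kN
Superposition: R_A = 29 kN, R_B = 55 kN

R_A = 29 kN, R_B = 55 kN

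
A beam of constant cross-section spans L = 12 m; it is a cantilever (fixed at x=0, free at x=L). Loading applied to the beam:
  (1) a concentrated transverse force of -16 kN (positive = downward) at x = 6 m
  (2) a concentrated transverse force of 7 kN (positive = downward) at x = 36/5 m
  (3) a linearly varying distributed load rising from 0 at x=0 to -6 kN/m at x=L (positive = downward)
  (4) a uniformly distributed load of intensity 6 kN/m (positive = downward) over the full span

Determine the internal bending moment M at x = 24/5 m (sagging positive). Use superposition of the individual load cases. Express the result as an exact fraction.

M(24/5) = -3588/125 kN·m

Load 1 — point force P=-16 kN at a=6 m (b=L-a=6):
  M_1 = -P(a-x)  [x≤a] = -(-16)·(6-(24/5)) = 96/5 kN·m
Load 2 — point force P=7 kN at a=36/5 m (b=L-a=24/5):
  M_2 = -P(a-x)  [x≤a] = -7·((36/5)-(24/5)) = -84/5 kN·m
Load 3 — triangular load w₀=-6 kN/m (0→w₀ over full span):
  M_3 = w₀Lx/2 - w₀L²/3 - w₀x³/(6L) = (-6)·12·(24/5)/2 - (-6)·12²/3 - (-6)·(24/5)³/(6·12) = 15552/125 kN·m
Load 4 — uniform load w=6 kN/m over full span:
  M_4 = -w(L-x)²/2 = -6·(12-(24/5))²/2 = -3888/25 kN·m
Superposition: M = Σ M_i = -3588/125 kN·m ≈ -28.704000 kN·m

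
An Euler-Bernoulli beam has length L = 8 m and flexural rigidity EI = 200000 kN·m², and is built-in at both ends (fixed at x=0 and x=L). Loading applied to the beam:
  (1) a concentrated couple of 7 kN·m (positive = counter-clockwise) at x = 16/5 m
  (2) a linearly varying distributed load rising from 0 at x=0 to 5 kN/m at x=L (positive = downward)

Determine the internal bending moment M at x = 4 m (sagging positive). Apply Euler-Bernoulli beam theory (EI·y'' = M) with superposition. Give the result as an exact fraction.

M(4) = 58/15 kN·m

Load 1 — applied couple M₀=7 kN·m at a=16/5 m (b=L-a=24/5):
  M_1 = R_Ax - M_A - M₀  [x>a] with R_A=63/50, M_A=21/25 = (63/50)·4 - (21/25) - 7 = -14/5 kN·m
Load 2 — triangular load w₀=5 kN/m (0→w₀ over full span):
  M_2 = 3w₀Lx/20 - w₀L²/30 - w₀x³/(6L) = 3·5·8·4/20 - 5·8²/30 - 5·4³/(6·8) = 20/3 kN·m
Superposition: M = Σ M_i = 58/15 kN·m ≈ 3.866667 kN·m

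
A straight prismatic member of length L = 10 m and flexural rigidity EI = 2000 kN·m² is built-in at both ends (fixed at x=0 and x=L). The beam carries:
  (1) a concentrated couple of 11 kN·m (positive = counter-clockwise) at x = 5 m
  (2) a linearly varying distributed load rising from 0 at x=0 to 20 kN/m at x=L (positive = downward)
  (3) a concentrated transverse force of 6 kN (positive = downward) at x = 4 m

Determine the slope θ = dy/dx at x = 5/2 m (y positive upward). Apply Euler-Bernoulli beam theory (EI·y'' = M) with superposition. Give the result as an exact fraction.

θ(5/2) = -27949/640000 rad

Load 1 — applied couple M₀=11 kN·m at a=5 m (b=L-a=5):
  θ_1 = (R_Ax²/2 - M_Ax)/EI  [x≤a] with R_A=33/20, M_A=11/4 = ((33/20)·(5/2)²/2 - (11/4)·(5/2))/2000 = -11/12800 rad
Load 2 — triangular load w₀=20 kN/m (0→w₀ over full span):
  θ_2 = -w₀(2x(L-x)(L-2x)(x+2L)+x²(L-x)²)/(120LEI) = -20·(2·(5/2)·(10-(5/2))·(10-2·(5/2))·((5/2)+2·10)+(5/2)²·(10-(5/2))²)/(120·10·2000) = -39/1024 rad
Load 3 — point force P=6 kN at a=4 m (b=L-a=6):
  θ_3 = -Pb²x(2aL-(3a+b)x)/(2L³EI)  [x≤a] = -6·6²·(5/2)·(2·4·10-(3·4+6)·(5/2))/(2·10³·2000) = -189/40000 rad
Superposition: θ = Σ θ_i = -27949/640000 rad ≈ -0.043670 rad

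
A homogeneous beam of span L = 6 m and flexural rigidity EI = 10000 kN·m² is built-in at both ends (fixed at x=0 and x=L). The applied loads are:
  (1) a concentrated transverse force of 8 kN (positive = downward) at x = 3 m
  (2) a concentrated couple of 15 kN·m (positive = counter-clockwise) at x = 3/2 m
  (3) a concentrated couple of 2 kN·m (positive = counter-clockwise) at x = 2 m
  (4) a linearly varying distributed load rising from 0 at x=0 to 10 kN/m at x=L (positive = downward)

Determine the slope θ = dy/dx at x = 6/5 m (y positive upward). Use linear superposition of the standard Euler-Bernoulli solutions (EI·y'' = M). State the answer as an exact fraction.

Load 1 — point force P=8 kN at a=3 m (b=L-a=3):
  θ_1 = -Pb²x(2aL-(3a+b)x)/(2L³EI)  [x≤a] = -8·3²·(6/5)·(2·3·6-(3·3+3)·(6/5))/(2·6³·10000) = -27/62500 rad
Load 2 — applied couple M₀=15 kN·m at a=3/2 m (b=L-a=9/2):
  θ_2 = (R_Ax²/2 - M_Ax)/EI  [x≤a] with R_A=45/16, M_A=-45/16 = ((45/16)·(6/5)²/2 - (-45/16)·(6/5))/10000 = 27/50000 rad
Load 3 — applied couple M₀=2 kN·m at a=2 m (b=L-a=4):
  θ_3 = (R_Ax²/2 - M_Ax)/EI  [x≤a] with R_A=4/9, M_A=0 = ((4/9)·(6/5)²/2 - 0·(6/5))/10000 = 1/31250 rad
Load 4 — triangular load w₀=10 kN/m (0→w₀ over full span):
  θ_4 = -w₀(2x(L-x)(L-2x)(x+2L)+x²(L-x)²)/(120LEI) = -10·(2·(6/5)·(6-(6/5))·(6-2·(6/5))·((6/5)+2·6)+(6/5)²·(6-(6/5))²)/(120·6·10000) = -63/78125 rad
Superposition: θ = Σ θ_i = -833/1250000 rad ≈ -0.000666 rad

θ(6/5) = -833/1250000 rad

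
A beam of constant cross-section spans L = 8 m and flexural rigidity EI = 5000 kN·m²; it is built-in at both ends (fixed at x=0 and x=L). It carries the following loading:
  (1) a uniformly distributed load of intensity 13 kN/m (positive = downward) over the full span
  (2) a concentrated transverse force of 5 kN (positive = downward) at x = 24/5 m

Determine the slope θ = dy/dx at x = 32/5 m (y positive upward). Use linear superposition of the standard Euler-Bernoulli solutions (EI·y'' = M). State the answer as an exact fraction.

θ(32/5) = 4556/390625 rad

Load 1 — uniform load w=13 kN/m over full span:
  θ_1 = -wx(L-x)(L-2x)/(12EI) = -13·(32/5)·(8-(32/5))·(8-2·(32/5))/(12·5000) = 832/78125 rad
Load 2 — point force P=5 kN at a=24/5 m (b=L-a=16/5):
  θ_2 = Pa²(L-x)(2bL-(3b+a)(L-x))/(2L³EI)  [x>a] = 5·(24/5)²·(8-(32/5))·(2·(16/5)·8-(3·(16/5)+(24/5))·(8-(32/5)))/(2·8³·5000) = 396/390625 rad
Superposition: θ = Σ θ_i = 4556/390625 rad ≈ 0.011663 rad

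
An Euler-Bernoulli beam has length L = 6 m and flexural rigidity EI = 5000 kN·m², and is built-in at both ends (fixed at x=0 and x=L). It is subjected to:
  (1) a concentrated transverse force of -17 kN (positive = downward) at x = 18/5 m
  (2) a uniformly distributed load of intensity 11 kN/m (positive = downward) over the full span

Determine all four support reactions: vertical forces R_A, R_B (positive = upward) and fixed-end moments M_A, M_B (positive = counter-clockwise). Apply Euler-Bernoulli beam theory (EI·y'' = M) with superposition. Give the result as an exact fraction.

R_A = 3377/125 kN, M_A = 2901/125 kN·m, R_B = 2748/125 kN, M_B = -2289/125 kN·m

Load 1 — point force P=-17 kN at a=18/5 m (b=L-a=12/5):
  R_A = Pb²(3a+b)/L³ = (-17)·(12/5)²·(3·(18/5)+(12/5))/6³ = -748/125 kN
  M_A = Pab²/L² = (-17)·(18/5)·(12/5)²/6² = -1224/125 kN·m
  R_B = Pa²(a+3b)/L³ = (-17)·(18/5)²·((18/5)+3·(12/5))/6³ = -1377/125 kN
  M_B = -Pa²b/L² = -(-17)·(18/5)²·(12/5)/6² = 1836/125 kN·m
Load 2 — uniform load w=11 kN/m over full span:
  R_A = wL/2 = 11·6/2 = 33 kN
  M_A = wL²/12 = 11·6²/12 = 33 kN·m
  R_B = wL/2 = 11·6/2 = 33 kN
  M_B = -wL²/12 = -11·6²/12 = -33 kN·m
Superposition: R_A = 3377/125 kN, M_A = 2901/125 kN·m, R_B = 2748/125 kN, M_B = -2289/125 kN·m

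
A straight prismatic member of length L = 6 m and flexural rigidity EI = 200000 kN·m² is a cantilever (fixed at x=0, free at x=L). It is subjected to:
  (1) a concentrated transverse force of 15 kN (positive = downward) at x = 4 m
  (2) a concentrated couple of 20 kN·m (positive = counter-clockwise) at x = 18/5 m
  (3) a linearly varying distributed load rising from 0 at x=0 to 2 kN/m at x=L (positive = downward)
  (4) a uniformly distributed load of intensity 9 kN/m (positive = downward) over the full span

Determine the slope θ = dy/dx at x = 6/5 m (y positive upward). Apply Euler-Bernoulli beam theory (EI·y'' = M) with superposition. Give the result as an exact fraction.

Load 1 — point force P=15 kN at a=4 m (b=L-a=2):
  θ_1 = -Px(2a-x)/(2EI)  [x≤a] = -15·(6/5)·(2·4-(6/5))/(2·200000) = -153/500000 rad
Load 2 — applied couple M₀=20 kN·m at a=18/5 m (b=L-a=12/5):
  θ_2 = M₀x/EI  [x≤a] = 20·(6/5)/200000 = 3/25000 rad
Load 3 — triangular load w₀=2 kN/m (0→w₀ over full span):
  θ_3 = (w₀Lx²/4-w₀L²x/3-w₀x⁴/(24L))/EI = (2·6·(6/5)²/4-2·6²·(6/5)/3-2·(6/5)⁴/(24·6))/200000 = -7659/62500000 rad
Load 4 — uniform load w=9 kN/m over full span:
  θ_4 = -wx(x²-3Lx+3L²)/(6EI) = -9·(6/5)·((6/5)²-3·6·(6/5)+3·6²)/(6·200000) = -4941/6250000 rad
Superposition: θ = Σ θ_i = -34347/31250000 rad ≈ -0.001099 rad

θ(6/5) = -34347/31250000 rad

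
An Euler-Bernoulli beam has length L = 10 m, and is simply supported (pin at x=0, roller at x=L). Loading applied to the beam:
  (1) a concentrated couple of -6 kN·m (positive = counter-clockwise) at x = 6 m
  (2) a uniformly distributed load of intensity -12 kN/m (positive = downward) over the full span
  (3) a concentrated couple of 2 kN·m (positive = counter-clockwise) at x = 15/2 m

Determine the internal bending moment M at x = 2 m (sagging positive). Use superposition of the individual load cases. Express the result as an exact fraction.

Load 1 — applied couple M₀=-6 kN·m at a=6 m (b=L-a=4):
  M_1 = M₀x/L  [x≤a] = (-6)·2/10 = -6/5 kN·m
Load 2 — uniform load w=-12 kN/m over full span:
  M_2 = wx(L-x)/2 = (-12)·2·(10-2)/2 = -96 kN·m
Load 3 — applied couple M₀=2 kN·m at a=15/2 m (b=L-a=5/2):
  M_3 = M₀x/L  [x≤a] = 2·2/10 = 2/5 kN·m
Superposition: M = Σ M_i = -484/5 kN·m ≈ -96.800000 kN·m

M(2) = -484/5 kN·m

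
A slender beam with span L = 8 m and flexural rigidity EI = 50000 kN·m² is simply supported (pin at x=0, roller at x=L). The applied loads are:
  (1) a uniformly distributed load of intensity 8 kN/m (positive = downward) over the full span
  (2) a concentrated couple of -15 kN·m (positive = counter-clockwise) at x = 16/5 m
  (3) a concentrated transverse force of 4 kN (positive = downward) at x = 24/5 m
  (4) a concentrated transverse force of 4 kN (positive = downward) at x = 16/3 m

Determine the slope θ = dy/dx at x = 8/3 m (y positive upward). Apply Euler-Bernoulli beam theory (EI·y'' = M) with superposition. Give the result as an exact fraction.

θ(8/3) = -90271/42187500 rad

Load 1 — uniform load w=8 kN/m over full span:
  θ_1 = -w(L³-6Lx²+4x³)/(24EI) = -8·(8³-6·8·(8/3)²+4·(8/3)³)/(24·50000) = -416/253125 rad
Load 2 — applied couple M₀=-15 kN·m at a=16/5 m (b=L-a=24/5):
  θ_2 = (M₀x²/(2L)+C₁)/EI  [x≤a] with C₁=M₀(3b²-L²)/(6L)=-8/5 = ((-15)·(8/3)²/(2·8)+(-8/5))/50000 = -31/187500 rad
Load 3 — point force P=4 kN at a=24/5 m (b=L-a=16/5):
  θ_3 = -Pb(L²-b²-3x²)/(6LEI)  [x≤a] = -4·(16/5)·(8²-(16/5)²-3·(8/3)²)/(6·8·50000) = -608/3515625 rad
Load 4 — point force P=4 kN at a=16/3 m (b=L-a=8/3):
  θ_4 = -Pb(L²-b²-3x²)/(6LEI)  [x≤a] = -4·(8/3)·(8²-(8/3)²-3·(8/3)²)/(6·8·50000) = -8/50625 rad
Superposition: θ = Σ θ_i = -90271/42187500 rad ≈ -0.002140 rad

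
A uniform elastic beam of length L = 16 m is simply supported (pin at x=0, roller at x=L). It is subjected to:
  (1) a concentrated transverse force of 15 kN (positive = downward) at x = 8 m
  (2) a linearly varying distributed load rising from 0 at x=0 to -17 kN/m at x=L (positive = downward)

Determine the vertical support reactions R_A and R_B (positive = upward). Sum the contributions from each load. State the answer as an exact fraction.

R_A = -227/6 kN, R_B = -499/6 kN

Load 1 — point force P=15 kN at a=8 m (b=L-a=8):
  R_A = Pb/L = 15·8/16 = 15/2 kN
  R_B = Pa/L = 15·8/16 = 15/2 kN
Load 2 — triangular load w₀=-17 kN/m (0→w₀ over full span):
  R_A = w₀L/6 = (-17)·16/6 = -136/3 kN
  R_B = w₀L/3 = (-17)·16/3 = -272/3 kN
Superposition: R_A = -227/6 kN, R_B = -499/6 kN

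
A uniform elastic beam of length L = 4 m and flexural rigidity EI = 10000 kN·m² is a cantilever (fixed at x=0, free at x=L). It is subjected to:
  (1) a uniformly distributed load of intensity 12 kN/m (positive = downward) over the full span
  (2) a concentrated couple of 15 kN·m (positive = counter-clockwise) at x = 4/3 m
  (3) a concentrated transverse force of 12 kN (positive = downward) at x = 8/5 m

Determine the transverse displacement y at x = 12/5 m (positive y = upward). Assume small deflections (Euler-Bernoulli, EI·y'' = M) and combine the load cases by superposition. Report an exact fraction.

y(12/5) = -41363/2343750 m

Load 1 — uniform load w=12 kN/m over full span:
  y_1 = -wx²(x²-4Lx+6L²)/(24EI) = -12·(12/5)²·((12/5)²-4·4·(12/5)+6·4²)/(24·10000) = -7128/390625 m
Load 2 — applied couple M₀=15 kN·m at a=4/3 m (b=L-a=8/3):
  y_2 = M₀a(2x-a)/(2EI)  [x>a] = 15·(4/3)·(2·(12/5)-(4/3))/(2·10000) = 13/3750 m
Load 3 — point force P=12 kN at a=8/5 m (b=L-a=12/5):
  y_3 = -Pa²(3x-a)/(6EI)  [x>a] = -12·(8/5)²·(3·(12/5)-(8/5))/(6·10000) = -224/78125 m
Superposition: y = Σ y_i = -41363/2343750 m ≈ -0.017648 m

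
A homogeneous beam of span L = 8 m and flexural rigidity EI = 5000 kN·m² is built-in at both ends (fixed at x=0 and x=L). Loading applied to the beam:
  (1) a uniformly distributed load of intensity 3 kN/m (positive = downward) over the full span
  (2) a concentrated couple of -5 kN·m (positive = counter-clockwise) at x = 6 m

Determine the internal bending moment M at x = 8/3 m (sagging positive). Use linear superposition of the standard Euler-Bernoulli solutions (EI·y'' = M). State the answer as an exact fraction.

M(8/3) = 241/48 kN·m

Load 1 — uniform load w=3 kN/m over full span:
  M_1 = wLx/2 - wL²/12 - wx²/2 = 3·8·(8/3)/2 - 3·8²/12 - 3·(8/3)²/2 = 16/3 kN·m
Load 2 — applied couple M₀=-5 kN·m at a=6 m (b=L-a=2):
  M_2 = R_Ax - M_A  [x≤a] with R_A=-45/64, M_A=-25/16 = (-45/64)·(8/3) - (-25/16) = -5/16 kN·m
Superposition: M = Σ M_i = 241/48 kN·m ≈ 5.020833 kN·m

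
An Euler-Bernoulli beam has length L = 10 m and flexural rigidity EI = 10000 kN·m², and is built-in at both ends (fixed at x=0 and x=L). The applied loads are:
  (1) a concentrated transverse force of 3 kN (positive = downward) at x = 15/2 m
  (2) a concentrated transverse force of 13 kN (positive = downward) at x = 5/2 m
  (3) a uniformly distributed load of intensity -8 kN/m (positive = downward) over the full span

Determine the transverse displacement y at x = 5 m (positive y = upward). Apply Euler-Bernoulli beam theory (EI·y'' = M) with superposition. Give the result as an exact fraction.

y(5) = 1/60 m

Load 1 — point force P=3 kN at a=15/2 m (b=L-a=5/2):
  y_1 = -Pb²x²(3aL-(3a+b)x)/(6L³EI)  [x≤a] = -3·(5/2)²·5²·(3·(15/2)·10-(3·(15/2)+(5/2))·5)/(6·10³·10000) = -1/1280 m
Load 2 — point force P=13 kN at a=5/2 m (b=L-a=15/2):
  y_2 = -Pa²(L-x)²(3bL-(3b+a)(L-x))/(6L³EI)  [x>a] = -13·(5/2)²·(10-5)²·(3·(15/2)·10-(3·(15/2)+(5/2))·(10-5))/(6·10³·10000) = -13/3840 m
Load 3 — uniform load w=-8 kN/m over full span:
  y_3 = -wx²(L-x)²/(24EI) = -(-8)·5²·(10-5)²/(24·10000) = 1/48 m
Superposition: y = Σ y_i = 1/60 m ≈ 0.016667 m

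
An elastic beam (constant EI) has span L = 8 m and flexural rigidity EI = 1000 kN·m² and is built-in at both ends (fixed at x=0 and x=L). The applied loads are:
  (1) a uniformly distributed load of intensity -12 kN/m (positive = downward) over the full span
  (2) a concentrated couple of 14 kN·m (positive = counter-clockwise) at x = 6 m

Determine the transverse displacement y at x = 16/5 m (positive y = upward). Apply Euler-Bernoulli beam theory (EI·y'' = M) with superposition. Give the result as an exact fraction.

Load 1 — uniform load w=-12 kN/m over full span:
  y_1 = -wx²(L-x)²/(24EI) = -(-12)·(16/5)²·(8-(16/5))²/(24·1000) = 9216/78125 m
Load 2 — applied couple M₀=14 kN·m at a=6 m (b=L-a=2):
  y_2 = (R_Ax³/6 - M_Ax²/2)/EI  [x≤a] with R_A=63/32, M_A=35/8 = ((63/32)·(16/5)³/6 - (35/8)·(16/5)²/2)/1000 = -182/15625 m
Superposition: y = Σ y_i = 8306/78125 m ≈ 0.106317 m

y(16/5) = 8306/78125 m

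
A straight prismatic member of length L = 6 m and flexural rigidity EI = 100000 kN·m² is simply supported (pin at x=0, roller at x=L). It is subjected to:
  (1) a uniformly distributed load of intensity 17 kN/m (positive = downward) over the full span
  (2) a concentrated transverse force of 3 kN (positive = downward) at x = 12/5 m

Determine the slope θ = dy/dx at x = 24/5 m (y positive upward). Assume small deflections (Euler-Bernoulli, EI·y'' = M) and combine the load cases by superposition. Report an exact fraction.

Load 1 — uniform load w=17 kN/m over full span:
  θ_1 = -w(L³-6Lx²+4x³)/(24EI) = -17·(6³-6·6·(24/5)²+4·(24/5)³)/(24·100000) = 15147/12500000 rad
Load 2 — point force P=3 kN at a=12/5 m (b=L-a=18/5):
  θ_2 = -Pa(2L²-6Lx+3x²+a²)/(6LEI)  [x>a] = -3·(12/5)·(2·6²-6·6·(24/5)+3·(24/5)²+(12/5)²)/(6·6·100000) = 81/1562500 rad
Superposition: θ = Σ θ_i = 3159/2500000 rad ≈ 0.001264 rad

θ(24/5) = 3159/2500000 rad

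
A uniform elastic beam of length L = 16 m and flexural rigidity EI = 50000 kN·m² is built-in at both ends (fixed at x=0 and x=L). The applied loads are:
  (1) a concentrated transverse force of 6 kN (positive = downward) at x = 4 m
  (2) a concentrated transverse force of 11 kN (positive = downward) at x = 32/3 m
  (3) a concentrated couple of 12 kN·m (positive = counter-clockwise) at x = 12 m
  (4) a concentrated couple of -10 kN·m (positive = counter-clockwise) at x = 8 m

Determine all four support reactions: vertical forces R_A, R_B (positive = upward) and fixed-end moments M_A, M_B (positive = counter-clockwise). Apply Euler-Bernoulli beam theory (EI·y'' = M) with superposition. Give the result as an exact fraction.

Load 1 — point force P=6 kN at a=4 m (b=L-a=12):
  R_A = Pb²(3a+b)/L³ = 6·12²·(3·4+12)/16³ = 81/16 kN
  M_A = Pab²/L² = 6·4·12²/16² = 27/2 kN·m
  R_B = Pa²(a+3b)/L³ = 6·4²·(4+3·12)/16³ = 15/16 kN
  M_B = -Pa²b/L² = -6·4²·12/16² = -9/2 kN·m
Load 2 — point force P=11 kN at a=32/3 m (b=L-a=16/3):
  R_A = Pb²(3a+b)/L³ = 11·(16/3)²·(3·(32/3)+(16/3))/16³ = 77/27 kN
  M_A = Pab²/L² = 11·(32/3)·(16/3)²/16² = 352/27 kN·m
  R_B = Pa²(a+3b)/L³ = 11·(32/3)²·((32/3)+3·(16/3))/16³ = 220/27 kN
  M_B = -Pa²b/L² = -11·(32/3)²·(16/3)/16² = -704/27 kN·m
Load 3 — applied couple M₀=12 kN·m at a=12 m (b=L-a=4):
  R_A = 6M₀ab/L³ = 6·12·12·4/16³ = 27/32 kN
  M_A = M₀b(2a-b)/L² = 12·4·(2·12-4)/16² = 15/4 kN·m
  R_B = -6M₀ab/L³ = -6·12·12·4/16³ = -27/32 kN
  M_B = M₀a(2b-a)/L² = 12·12·(2·4-12)/16² = -9/4 kN·m
Load 4 — applied couple M₀=-10 kN·m at a=8 m (b=L-a=8):
  R_A = 6M₀ab/L³ = 6·(-10)·8·8/16³ = -15/16 kN
  M_A = M₀b(2a-b)/L² = (-10)·8·(2·8-8)/16² = -5/2 kN·m
  R_B = -6M₀ab/L³ = -6·(-10)·8·8/16³ = 15/16 kN
  M_B = M₀a(2b-a)/L² = (-10)·8·(2·8-8)/16² = -5/2 kN·m
Superposition: R_A = 6757/864 kN, M_A = 3001/108 kN·m, R_B = 7931/864 kN, M_B = -3815/108 kN·m

R_A = 6757/864 kN, M_A = 3001/108 kN·m, R_B = 7931/864 kN, M_B = -3815/108 kN·m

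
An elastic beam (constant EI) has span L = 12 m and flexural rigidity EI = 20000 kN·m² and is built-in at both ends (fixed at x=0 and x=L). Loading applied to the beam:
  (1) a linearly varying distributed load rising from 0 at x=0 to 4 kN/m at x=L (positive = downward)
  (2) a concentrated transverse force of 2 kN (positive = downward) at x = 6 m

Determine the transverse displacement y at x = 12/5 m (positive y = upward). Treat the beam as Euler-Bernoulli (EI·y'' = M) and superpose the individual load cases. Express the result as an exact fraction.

Load 1 — triangular load w₀=4 kN/m (0→w₀ over full span):
  y_1 = -w₀x²(L-x)²(x+2L)/(120LEI) = -4·(12/5)²·(12-(12/5))²·((12/5)+2·12)/(120·12·20000) = -19008/9765625 m
Load 2 — point force P=2 kN at a=6 m (b=L-a=6):
  y_2 = -Pb²x²(3aL-(3a+b)x)/(6L³EI)  [x≤a] = -2·6²·(12/5)²·(3·6·12-(3·6+6)·(12/5))/(6·12³·20000) = -99/312500 m
Superposition: y = Σ y_i = -88407/39062500 m ≈ -0.002263 m

y(12/5) = -88407/39062500 m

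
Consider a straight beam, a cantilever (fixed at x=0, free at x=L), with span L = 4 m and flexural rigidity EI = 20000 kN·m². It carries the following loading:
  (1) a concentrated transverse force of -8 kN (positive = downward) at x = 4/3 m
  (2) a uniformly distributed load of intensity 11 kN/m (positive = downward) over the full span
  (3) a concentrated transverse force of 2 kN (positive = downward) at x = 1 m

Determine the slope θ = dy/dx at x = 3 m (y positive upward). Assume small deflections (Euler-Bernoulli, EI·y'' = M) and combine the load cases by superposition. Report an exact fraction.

Load 1 — point force P=-8 kN at a=4/3 m (b=L-a=8/3):
  θ_1 = -Pa²/(2EI)  [x>a] = -(-8)·(4/3)²/(2·20000) = 2/5625 rad
Load 2 — uniform load w=11 kN/m over full span:
  θ_2 = -wx(x²-3Lx+3L²)/(6EI) = -11·3·(3²-3·4·3+3·4²)/(6·20000) = -231/40000 rad
Load 3 — point force P=2 kN at a=1 m (b=L-a=3):
  θ_3 = -Pa²/(2EI)  [x>a] = -2·1²/(2·20000) = -1/20000 rad
Superposition: θ = Σ θ_i = -1969/360000 rad ≈ -0.005469 rad

θ(3) = -1969/360000 rad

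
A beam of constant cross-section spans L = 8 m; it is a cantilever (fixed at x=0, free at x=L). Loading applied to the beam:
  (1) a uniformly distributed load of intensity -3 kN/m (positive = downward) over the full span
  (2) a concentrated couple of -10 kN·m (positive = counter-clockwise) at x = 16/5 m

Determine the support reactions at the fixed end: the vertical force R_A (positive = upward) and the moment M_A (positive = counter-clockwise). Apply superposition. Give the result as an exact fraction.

R_A = -24 kN, M_A = -86 kN·m

Load 1 — uniform load w=-3 kN/m over full span:
  R_A = wL = (-3)·8 = -24 kN
  M_A = wL²/2 = (-3)·8²/2 = -96 kN·m
Load 2 — applied couple M₀=-10 kN·m at a=16/5 m (b=L-a=24/5):
  R_A = 0 kN
  M_A = -M₀ = -(-10) = 10 kN·m
Superposition: R_A = -24 kN, M_A = -86 kN·m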